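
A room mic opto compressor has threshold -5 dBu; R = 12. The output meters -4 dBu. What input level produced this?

Post-compression overshoot = -4 − (-5) = 1 dB.
Input overshoot = R × output overshoot = 12 dB → input = -5 + 12 = 7 dBu.

7 dBu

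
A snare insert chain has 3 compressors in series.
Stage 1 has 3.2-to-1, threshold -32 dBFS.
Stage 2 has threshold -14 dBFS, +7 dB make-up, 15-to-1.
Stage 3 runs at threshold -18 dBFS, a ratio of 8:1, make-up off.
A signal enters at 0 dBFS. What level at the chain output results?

Stage 1: 0 dBFS is 32 dB over -32 dBFS; at 3.2:1 that becomes 10 dB over, giving -22 dBFS.
Stage 2: below threshold (-22 ≤ -14); passes unchanged; make-up brings it to -15 dBFS.
Stage 3: 3 dB above -18 dBFS, reduced 8:1 to 0.375 dB above → -17.625 dBFS.

-17.625 dBFS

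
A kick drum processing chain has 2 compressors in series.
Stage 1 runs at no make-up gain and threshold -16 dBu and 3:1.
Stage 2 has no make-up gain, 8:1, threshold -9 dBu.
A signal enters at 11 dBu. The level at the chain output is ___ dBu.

-8.75 dBu

Stage 1: overshoot 27 dB → 27/3 = 9 dB → -7 dBu.
Stage 2: 2 dB above -9 dBu, reduced 8:1 to 0.25 dB above → -8.75 dBu.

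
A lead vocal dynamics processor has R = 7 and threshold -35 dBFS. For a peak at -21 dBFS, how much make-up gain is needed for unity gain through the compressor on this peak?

Overshoot 14 dB → 14/7 = 2 dB after compression, so the compressed level is -35 + 2 = -33 dBFS.
Make-up = target − compressed = -21 − (-33) = 12 dB.

12 dB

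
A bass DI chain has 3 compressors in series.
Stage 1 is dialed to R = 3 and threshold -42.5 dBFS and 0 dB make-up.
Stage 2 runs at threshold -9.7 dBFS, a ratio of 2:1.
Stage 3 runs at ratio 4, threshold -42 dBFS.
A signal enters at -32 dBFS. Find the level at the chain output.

Stage 1: 10.5 dB above -42.5 dBFS, reduced 3:1 to 3.5 dB above → -39 dBFS.
Stage 2: -39 dBFS is at or below the -9.7 dBFS threshold — no compression; output -39 dBFS.
Stage 3: 3 dB above -42 dBFS, reduced 4:1 to 0.75 dB above → -41.25 dBFS.

-41.25 dBFS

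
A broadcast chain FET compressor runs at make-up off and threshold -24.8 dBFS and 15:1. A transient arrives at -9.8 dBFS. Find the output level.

-9.8 dBFS sits 15 dB over threshold.
At 15:1 the overshoot is divided by 15, leaving 1 dB above threshold.
That puts the output at -23.8 dBFS.

-23.8 dBFS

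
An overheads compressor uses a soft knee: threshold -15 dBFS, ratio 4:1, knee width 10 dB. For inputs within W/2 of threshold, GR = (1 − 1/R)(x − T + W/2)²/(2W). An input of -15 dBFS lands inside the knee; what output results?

x − T + W/2 = -15 − (-15) + 5 = 5.
GR = (1 − 1/4) × 5² / 20 = 0.75 × 25 / 20 = 0.9375 dB.
Output = -15 − 0.9375 = -15.9375 dBFS.

-15.9375 dBFS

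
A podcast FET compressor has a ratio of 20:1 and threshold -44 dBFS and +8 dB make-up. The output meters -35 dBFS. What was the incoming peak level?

-24 dBFS

Remove make-up: -35 − 8 = -43 dBFS.
The compressed level sits -43 − (-44) = 1 dB over threshold.
Undo the ratio: input overshoot = 1 × 20 = 20 dB, giving input = -24 dBFS.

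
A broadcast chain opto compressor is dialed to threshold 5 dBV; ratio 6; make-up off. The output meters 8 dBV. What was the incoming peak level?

That's 3 dB above the 5 dBV threshold.
Before 6:1 compression the overshoot was 3 × 6 = 18 dB, so input = 5 + 18 = 23 dBV.

23 dBV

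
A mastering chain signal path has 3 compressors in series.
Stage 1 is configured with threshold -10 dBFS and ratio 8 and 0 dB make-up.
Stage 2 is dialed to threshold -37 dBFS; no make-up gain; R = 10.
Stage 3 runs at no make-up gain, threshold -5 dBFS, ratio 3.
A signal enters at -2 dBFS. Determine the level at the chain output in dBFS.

Stage 1: 8 dB above -10 dBFS, reduced 8:1 to 1 dB above → -9 dBFS.
Stage 2: 28 dB above -37 dBFS, reduced 10:1 to 2.8 dB above → -34.2 dBFS.
Stage 3: below threshold (-34.2 ≤ -5); passes unchanged; output -34.2 dBFS.

-34.2 dBFS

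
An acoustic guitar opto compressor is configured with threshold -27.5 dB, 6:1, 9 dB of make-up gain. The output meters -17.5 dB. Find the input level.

Stripping the +9 dB make-up gives -26.5 dB at the gain stage.
The compressed level sits -26.5 − (-27.5) = 1 dB over threshold.
Undo the ratio: input overshoot = 1 × 6 = 6 dB, giving input = -21.5 dB.

-21.5 dB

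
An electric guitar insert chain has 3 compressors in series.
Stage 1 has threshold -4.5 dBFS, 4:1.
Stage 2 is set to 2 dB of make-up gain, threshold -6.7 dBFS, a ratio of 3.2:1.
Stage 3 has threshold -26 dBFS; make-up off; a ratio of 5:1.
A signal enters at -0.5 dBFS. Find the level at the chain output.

Stage 1: 4 dB above -4.5 dBFS, reduced 4:1 to 1 dB above → -3.5 dBFS.
Stage 2: overshoot 3.2 dB → 3.2/3.2 = 1 dB → -5.7 dBFS; +2 dB make-up → -3.7 dBFS.
Stage 3: 22.3 dB above -26 dBFS, reduced 5:1 to 4.46 dB above → -21.54 dBFS.

-21.54 dBFS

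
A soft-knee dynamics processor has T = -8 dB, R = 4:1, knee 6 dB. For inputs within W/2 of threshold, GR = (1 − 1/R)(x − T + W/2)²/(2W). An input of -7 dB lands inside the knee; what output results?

x − T + W/2 = -7 − (-8) + 3 = 4.
GR = (1 − 1/4) × 4² / 12 = 0.75 × 16 / 12 = 1 dB.
Output = -7 − 1 = -8 dB.

-8 dB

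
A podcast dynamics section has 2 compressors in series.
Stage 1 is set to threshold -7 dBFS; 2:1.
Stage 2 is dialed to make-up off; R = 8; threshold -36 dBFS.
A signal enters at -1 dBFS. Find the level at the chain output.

Stage 1: -1 dBFS is 6 dB over -7 dBFS; at 2:1 that becomes 3 dB over, giving -4 dBFS.
Stage 2: 32 dB above -36 dBFS, reduced 8:1 to 4 dB above → -32 dBFS.

-32 dBFS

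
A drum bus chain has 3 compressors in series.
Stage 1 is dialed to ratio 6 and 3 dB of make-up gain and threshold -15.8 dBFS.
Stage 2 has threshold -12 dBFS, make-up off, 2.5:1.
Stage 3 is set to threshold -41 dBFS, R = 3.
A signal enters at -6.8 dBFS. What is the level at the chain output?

-31.24 dBFS

Stage 1: 9 dB above -15.8 dBFS, reduced 6:1 to 1.5 dB above → -14.3 dBFS; +3 dB make-up → -11.3 dBFS.
Stage 2: 0.7 dB above -12 dBFS, reduced 2.5:1 to 0.28 dB above → -11.72 dBFS.
Stage 3: 29.28 dB above -41 dBFS, reduced 3:1 to 9.76 dB above → -31.24 dBFS.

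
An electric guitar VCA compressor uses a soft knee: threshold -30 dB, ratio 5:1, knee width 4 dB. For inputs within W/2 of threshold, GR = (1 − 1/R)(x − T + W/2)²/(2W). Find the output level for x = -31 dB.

x − T + W/2 = -31 − (-30) + 2 = 1.
GR = (1 − 1/5) × 1² / 8 = 0.8 × 1 / 8 = 0.1 dB.
Output = -31 − 0.1 = -31.1 dB.

-31.1 dB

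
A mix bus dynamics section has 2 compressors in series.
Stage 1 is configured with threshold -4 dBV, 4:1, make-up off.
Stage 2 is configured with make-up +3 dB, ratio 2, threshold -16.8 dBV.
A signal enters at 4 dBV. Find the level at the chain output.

Stage 1: overshoot 8 dB → 8/4 = 2 dB → -2 dBV.
Stage 2: overshoot 14.8 dB → 14.8/2 = 7.4 dB → -9.4 dBV; +3 dB make-up → -6.4 dBV.

-6.4 dBV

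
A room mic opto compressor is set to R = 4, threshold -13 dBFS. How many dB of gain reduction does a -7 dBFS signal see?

4.5 dB

Overshoot = -7 − (-13) = 6 dB.
At 4:1, output sits 6/4 = 1.5 dB above threshold.
GR = overshoot in − overshoot out = 6 − 1.5 = 4.5 dB.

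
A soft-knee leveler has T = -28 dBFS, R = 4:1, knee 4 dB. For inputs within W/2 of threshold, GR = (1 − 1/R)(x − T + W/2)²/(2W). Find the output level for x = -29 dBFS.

x − T + W/2 = -29 − (-28) + 2 = 1.
GR = (1 − 1/4) × 1² / 8 = 0.75 × 1 / 8 = 0.09375 dB.
Output = -29 − 0.09375 = -29.09375 dBFS.

-29.09375 dBFS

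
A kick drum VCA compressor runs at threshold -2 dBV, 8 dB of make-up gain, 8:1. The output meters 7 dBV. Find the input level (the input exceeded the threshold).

Before make-up, the level was 7 − 8 = -1 dBV.
That's 1 dB above the -2 dBV threshold.
Undo the ratio: input overshoot = 1 × 8 = 8 dB, giving input = 6 dBV.

6 dBV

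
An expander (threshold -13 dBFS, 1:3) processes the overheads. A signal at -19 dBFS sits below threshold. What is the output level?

Undershoot = (-13) − (-19) = 6 dB.
At 1:3, that expands to 18 dB under threshold.
Output = -13 − 18 = -31 dBFS.

-31 dBFS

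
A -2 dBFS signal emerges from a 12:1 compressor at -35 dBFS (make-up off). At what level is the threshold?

Gain reduction = -2 − (-35) = 33 dB; output overshoot = GR / (R − 1) = 33 / 11 = 3 dB.
Threshold = output − output overshoot = -35 − 3 = -38 dBFS.

-38 dBFS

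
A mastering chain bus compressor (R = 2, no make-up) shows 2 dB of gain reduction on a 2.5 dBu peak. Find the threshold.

Let T be the threshold. Output overshoot = (input overshoot)/R, so 0.5 − T = (2.5 − T)/2.
2·(0.5 − T) = 2.5 − T → 1·T = 1 − 2.5 = -1.5.
T = -1.5/1 = -1.5 dBu.

-1.5 dBu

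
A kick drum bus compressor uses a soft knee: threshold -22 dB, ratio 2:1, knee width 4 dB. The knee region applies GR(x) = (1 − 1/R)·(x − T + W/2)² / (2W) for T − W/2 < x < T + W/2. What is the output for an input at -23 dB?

-23.0625 dB

x − T + W/2 = -23 − (-22) + 2 = 1.
GR = (1 − 1/2) × 1² / 8 = 0.5 × 1 / 8 = 0.0625 dB.
Output = -23 − 0.0625 = -23.0625 dB.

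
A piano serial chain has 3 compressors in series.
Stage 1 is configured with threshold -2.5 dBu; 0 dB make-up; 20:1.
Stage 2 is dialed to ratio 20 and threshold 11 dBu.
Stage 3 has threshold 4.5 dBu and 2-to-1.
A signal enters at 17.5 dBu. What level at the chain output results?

-1.5 dBu

Stage 1: 20 dB above -2.5 dBu, reduced 20:1 to 1 dB above → -1.5 dBu.
Stage 2: -1.5 dBu ≤ 11 dBu, so stage 2 doesn't engage; output -1.5 dBu.
Stage 3: -1.5 dBu is at or below the 4.5 dBu threshold — no compression; output -1.5 dBu.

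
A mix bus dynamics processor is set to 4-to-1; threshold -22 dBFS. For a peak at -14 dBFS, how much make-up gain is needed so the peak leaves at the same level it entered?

Overshoot 8 dB → 8/4 = 2 dB after compression, so the compressed level is -22 + 2 = -20 dBFS.
Make-up = target − compressed = -14 − (-20) = 6 dB.

6 dB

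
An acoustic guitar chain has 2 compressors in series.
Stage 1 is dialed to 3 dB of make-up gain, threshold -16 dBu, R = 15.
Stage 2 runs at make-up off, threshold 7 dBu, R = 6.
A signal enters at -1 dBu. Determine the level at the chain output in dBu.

Stage 1: -1 dBu is 15 dB over -16 dBu; at 15:1 that becomes 1 dB over, giving -15 dBu; +3 dB make-up → -12 dBu.
Stage 2: -12 dBu is at or below the 7 dBu threshold — no compression; output -12 dBu.

-12 dBu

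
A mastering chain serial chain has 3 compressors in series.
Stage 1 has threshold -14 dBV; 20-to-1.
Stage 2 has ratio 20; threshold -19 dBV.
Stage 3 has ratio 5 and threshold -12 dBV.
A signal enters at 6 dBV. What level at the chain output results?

-18.7 dBV

Stage 1: 20 dB above -14 dBV, reduced 20:1 to 1 dB above → -13 dBV.
Stage 2: -13 dBV is 6 dB over -19 dBV; at 20:1 that becomes 0.3 dB over, giving -18.7 dBV.
Stage 3: -18.7 dBV is at or below the -12 dBV threshold — no compression; output -18.7 dBV.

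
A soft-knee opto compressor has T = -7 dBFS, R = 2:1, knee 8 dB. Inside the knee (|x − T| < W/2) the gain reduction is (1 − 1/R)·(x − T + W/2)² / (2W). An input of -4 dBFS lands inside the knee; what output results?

x − T + W/2 = -4 − (-7) + 4 = 7.
GR = (1 − 1/2) × 7² / 16 = 0.5 × 49 / 16 = 1.53125 dB.
Output = -4 − 1.53125 = -5.53125 dBFS.

-5.53125 dBFS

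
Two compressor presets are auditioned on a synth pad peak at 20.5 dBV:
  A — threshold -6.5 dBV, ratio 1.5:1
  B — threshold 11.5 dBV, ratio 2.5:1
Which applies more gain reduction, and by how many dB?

A, by 3.6 dB

A: overshoot 27 dB → output overshoot 18 dB → GR 9 dB.
B: overshoot 9 dB → output overshoot 3.6 dB → GR 5.4 dB.
A reduces 3.6 dB more.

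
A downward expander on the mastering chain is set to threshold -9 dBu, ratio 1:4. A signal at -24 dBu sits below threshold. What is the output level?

-69 dBu

The input is 15 dB below the -9 dBu threshold.
A 1:4 expander multiplies undershoot by 4: 15 × 4 = 60 dB below threshold.
Output = -9 − 60 = -69 dBu.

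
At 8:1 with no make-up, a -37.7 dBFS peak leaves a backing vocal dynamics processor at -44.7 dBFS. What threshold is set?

-45.7 dBFS

Gain reduction = -37.7 − (-44.7) = 7 dB; output overshoot = GR / (R − 1) = 7 / 7 = 1 dB.
Threshold = output − output overshoot = -44.7 − 1 = -45.7 dBFS.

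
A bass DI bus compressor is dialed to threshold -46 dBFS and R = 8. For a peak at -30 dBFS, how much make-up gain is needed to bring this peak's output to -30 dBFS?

Overshoot 16 dB → 16/8 = 2 dB after compression, so the compressed level is -46 + 2 = -44 dBFS.
Make-up = target − compressed = -30 − (-44) = 14 dB.

14 dB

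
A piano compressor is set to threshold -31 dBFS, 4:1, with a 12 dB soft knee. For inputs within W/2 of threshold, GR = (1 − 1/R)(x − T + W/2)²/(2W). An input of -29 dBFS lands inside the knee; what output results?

x − T + W/2 = -29 − (-31) + 6 = 8.
GR = (1 − 1/4) × 8² / 24 = 0.75 × 64 / 24 = 2 dB.
Output = -29 − 2 = -31 dBFS.

-31 dBFS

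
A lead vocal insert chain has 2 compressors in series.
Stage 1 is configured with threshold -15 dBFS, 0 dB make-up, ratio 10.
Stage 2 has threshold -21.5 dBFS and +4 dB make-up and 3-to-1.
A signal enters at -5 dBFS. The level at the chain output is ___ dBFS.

-15 dBFS

Stage 1: 10 dB above -15 dBFS, reduced 10:1 to 1 dB above → -14 dBFS.
Stage 2: overshoot 7.5 dB → 7.5/3 = 2.5 dB → -19 dBFS; +4 dB make-up → -15 dBFS.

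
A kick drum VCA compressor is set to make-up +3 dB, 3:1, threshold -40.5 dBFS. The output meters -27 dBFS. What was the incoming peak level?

-9 dBFS

Before make-up, the level was -27 − 3 = -30 dBFS.
The compressed level sits -30 − (-40.5) = 10.5 dB over threshold.
Before 3:1 compression the overshoot was 10.5 × 3 = 31.5 dB, so input = -40.5 + 31.5 = -9 dBFS.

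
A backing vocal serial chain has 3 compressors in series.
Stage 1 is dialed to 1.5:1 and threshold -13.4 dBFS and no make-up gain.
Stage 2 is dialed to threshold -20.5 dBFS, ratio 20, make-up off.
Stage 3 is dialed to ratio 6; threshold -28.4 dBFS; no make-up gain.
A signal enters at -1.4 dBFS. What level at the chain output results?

-26.9575 dBFS

Stage 1: 12 dB above -13.4 dBFS, reduced 1.5:1 to 8 dB above → -5.4 dBFS.
Stage 2: overshoot 15.1 dB → 15.1/20 = 0.755 dB → -19.745 dBFS.
Stage 3: -19.745 dBFS is 8.655 dB over -28.4 dBFS; at 6:1 that becomes 1.4425 dB over, giving -26.9575 dBFS.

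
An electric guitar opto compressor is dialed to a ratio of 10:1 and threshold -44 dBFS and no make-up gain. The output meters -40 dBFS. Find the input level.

-4 dBFS

That's 4 dB above the -44 dBFS threshold.
Before 10:1 compression the overshoot was 4 × 10 = 40 dB, so input = -44 + 40 = -4 dBFS.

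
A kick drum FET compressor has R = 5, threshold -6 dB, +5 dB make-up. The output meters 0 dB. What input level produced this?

-1 dB

Stripping the +5 dB make-up gives -5 dB at the gain stage.
The compressed level sits -5 − (-6) = 1 dB over threshold.
Undo the ratio: input overshoot = 1 × 5 = 5 dB, giving input = -1 dB.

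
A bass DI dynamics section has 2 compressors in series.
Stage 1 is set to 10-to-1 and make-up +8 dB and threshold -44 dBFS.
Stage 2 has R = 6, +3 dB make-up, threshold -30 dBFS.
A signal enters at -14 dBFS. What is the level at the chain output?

Stage 1: -14 dBFS is 30 dB over -44 dBFS; at 10:1 that becomes 3 dB over, giving -41 dBFS; +8 dB make-up → -33 dBFS.
Stage 2: below threshold (-33 ≤ -30); passes unchanged; make-up brings it to -30 dBFS.

-30 dBFS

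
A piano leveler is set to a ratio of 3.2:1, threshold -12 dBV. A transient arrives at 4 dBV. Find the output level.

-7 dBV

4 dBV sits 16 dB over threshold.
At 3.2:1 the overshoot is divided by 3.2, leaving 5 dB above threshold.
Output = -12 + 5 = -7 dBV.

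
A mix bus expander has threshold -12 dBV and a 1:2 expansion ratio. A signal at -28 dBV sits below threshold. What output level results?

-44 dBV

Undershoot = (-12) − (-28) = 16 dB.
At 1:2, that expands to 32 dB under threshold.
Output = -12 − 32 = -44 dBV.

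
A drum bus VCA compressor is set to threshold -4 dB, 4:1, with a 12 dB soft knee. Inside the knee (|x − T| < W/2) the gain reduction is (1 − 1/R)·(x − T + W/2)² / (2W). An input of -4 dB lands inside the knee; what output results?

-5.125 dB

x − T + W/2 = -4 − (-4) + 6 = 6.
GR = (1 − 1/4) × 6² / 24 = 0.75 × 36 / 24 = 1.125 dB.
Output = -4 − 1.125 = -5.125 dB.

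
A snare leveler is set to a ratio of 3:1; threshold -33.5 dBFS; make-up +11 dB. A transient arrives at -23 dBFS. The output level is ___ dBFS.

-19 dBFS

-23 dBFS sits 10.5 dB over threshold.
At 3:1 the overshoot is divided by 3, leaving 3.5 dB above threshold.
That puts the output at -30 dBFS; make-up adds 11 dB, giving -19 dBFS.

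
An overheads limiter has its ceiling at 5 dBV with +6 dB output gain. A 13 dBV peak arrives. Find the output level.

A brickwall limiter is an ∞:1 compressor: any input above the ceiling is clamped to 5 dBV.
Output gain then adds 6 dB: 5 + 6 = 11 dBV.

11 dBV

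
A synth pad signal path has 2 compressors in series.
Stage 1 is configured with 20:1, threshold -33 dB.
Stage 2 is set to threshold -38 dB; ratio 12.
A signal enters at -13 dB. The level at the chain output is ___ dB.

Stage 1: -13 dB is 20 dB over -33 dB; at 20:1 that becomes 1 dB over, giving -32 dB.
Stage 2: 6 dB above -38 dB, reduced 12:1 to 0.5 dB above → -37.5 dB.

-37.5 dB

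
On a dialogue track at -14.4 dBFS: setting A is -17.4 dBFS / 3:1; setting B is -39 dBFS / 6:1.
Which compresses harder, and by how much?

B, by 18.5 dB

A: 3 dB over, compressed to 1 dB over, so 2 dB of GR.
B: 24.6 dB over, compressed to 4.1 dB over, so 20.5 dB of GR.
Difference: 18.5 dB in favour of B.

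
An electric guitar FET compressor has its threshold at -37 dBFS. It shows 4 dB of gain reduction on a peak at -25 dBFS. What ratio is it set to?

Input overshoot = -25 − (-37) = 12 dB.
Output overshoot = 12 − 4 = 8 dB.
Ratio = input overshoot / output overshoot = 12 / 8 = 1.5.

1.5:1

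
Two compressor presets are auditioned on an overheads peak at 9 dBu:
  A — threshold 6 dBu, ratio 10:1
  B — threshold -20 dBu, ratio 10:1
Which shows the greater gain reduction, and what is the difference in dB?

A: 3 dB over, compressed to 0.3 dB over, so 2.7 dB of GR.
B: 29 dB over, compressed to 2.9 dB over, so 26.1 dB of GR.
B applies 23.4 dB more gain reduction.

B, by 23.4 dB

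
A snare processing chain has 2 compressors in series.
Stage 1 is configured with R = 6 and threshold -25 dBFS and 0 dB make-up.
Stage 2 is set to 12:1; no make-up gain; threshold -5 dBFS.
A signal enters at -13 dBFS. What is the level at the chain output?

-23 dBFS

Stage 1: -13 dBFS is 12 dB over -25 dBFS; at 6:1 that becomes 2 dB over, giving -23 dBFS.
Stage 2: -23 dBFS ≤ -5 dBFS, so stage 2 doesn't engage; output -23 dBFS.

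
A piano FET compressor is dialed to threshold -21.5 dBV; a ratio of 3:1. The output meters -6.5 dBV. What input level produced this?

23.5 dBV

The compressed level sits -6.5 − (-21.5) = 15 dB over threshold.
Input overshoot = R × output overshoot = 45 dB → input = -21.5 + 45 = 23.5 dBV.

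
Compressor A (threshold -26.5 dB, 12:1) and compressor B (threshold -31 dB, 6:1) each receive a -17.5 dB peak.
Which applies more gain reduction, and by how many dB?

B, by 3 dB

A: overshoot 9 dB → output overshoot 0.75 dB → GR 8.25 dB.
B: overshoot 13.5 dB → output overshoot 2.25 dB → GR 11.25 dB.
B reduces 3 dB more.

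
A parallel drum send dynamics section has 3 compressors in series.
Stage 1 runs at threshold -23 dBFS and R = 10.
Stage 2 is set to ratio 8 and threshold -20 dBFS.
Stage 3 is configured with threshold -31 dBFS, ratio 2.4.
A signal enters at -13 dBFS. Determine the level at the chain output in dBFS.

Stage 1: overshoot 10 dB → 10/10 = 1 dB → -22 dBFS.
Stage 2: below threshold (-22 ≤ -20); passes unchanged; output -22 dBFS.
Stage 3: overshoot 9 dB → 9/2.4 = 3.75 dB → -27.25 dBFS.

-27.25 dBFS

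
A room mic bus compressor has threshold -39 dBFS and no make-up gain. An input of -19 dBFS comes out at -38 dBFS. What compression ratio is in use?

Input overshoot = -19 − (-39) = 20 dB; output overshoot = -38 − (-39) = 1 dB.
Ratio = 20 / 1 = 20.

20:1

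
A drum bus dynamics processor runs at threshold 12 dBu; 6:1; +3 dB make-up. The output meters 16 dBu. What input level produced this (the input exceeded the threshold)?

Remove make-up: 16 − 3 = 13 dBu.
Post-compression overshoot = 13 − 12 = 1 dB.
Before 6:1 compression the overshoot was 1 × 6 = 6 dB, so input = 12 + 6 = 18 dBu.

18 dBu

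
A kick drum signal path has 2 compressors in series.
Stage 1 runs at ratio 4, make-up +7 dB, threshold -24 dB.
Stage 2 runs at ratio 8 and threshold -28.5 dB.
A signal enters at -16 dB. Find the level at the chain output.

Stage 1: overshoot 8 dB → 8/4 = 2 dB → -22 dB; +7 dB make-up → -15 dB.
Stage 2: 13.5 dB above -28.5 dB, reduced 8:1 to 1.6875 dB above → -26.8125 dB.

-26.8125 dB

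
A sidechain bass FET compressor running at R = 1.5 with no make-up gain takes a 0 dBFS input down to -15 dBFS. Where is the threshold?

-45 dBFS

Gain reduction = 0 − (-15) = 15 dB; output overshoot = GR / (R − 1) = 15 / 0.5 = 30 dB.
Threshold = output − output overshoot = -15 − 30 = -45 dBFS.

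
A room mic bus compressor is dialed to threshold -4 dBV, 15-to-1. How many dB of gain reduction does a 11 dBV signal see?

Overshoot = 11 − (-4) = 15 dB.
After 15:1 compression the overshoot becomes 15/15 = 1 dB.
So the signal is attenuated by 15 − 1 = 14 dB.

14 dB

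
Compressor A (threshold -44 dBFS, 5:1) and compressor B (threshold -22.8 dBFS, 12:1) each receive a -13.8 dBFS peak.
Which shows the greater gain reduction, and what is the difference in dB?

A, by 15.91 dB

A: overshoot 30.2 dB → output overshoot 6.04 dB → GR 24.16 dB.
B: overshoot 9 dB → output overshoot 0.75 dB → GR 8.25 dB.
Difference: 15.91 dB in favour of A.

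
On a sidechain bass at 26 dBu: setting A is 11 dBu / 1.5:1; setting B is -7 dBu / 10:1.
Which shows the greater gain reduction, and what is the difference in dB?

A: overshoot 15 dB → output overshoot 10 dB → GR 5 dB.
B: overshoot 33 dB → output overshoot 3.3 dB → GR 29.7 dB.
Difference: 24.7 dB in favour of B.

B, by 24.7 dB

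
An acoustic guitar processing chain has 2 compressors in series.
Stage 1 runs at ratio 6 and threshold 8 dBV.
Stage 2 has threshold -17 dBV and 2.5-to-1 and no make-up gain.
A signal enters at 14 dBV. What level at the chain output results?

-6.6 dBV

Stage 1: 6 dB above 8 dBV, reduced 6:1 to 1 dB above → 9 dBV.
Stage 2: 9 dBV is 26 dB over -17 dBV; at 2.5:1 that becomes 10.4 dB over, giving -6.6 dBV.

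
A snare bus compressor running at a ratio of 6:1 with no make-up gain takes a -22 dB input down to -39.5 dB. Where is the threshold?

Gain reduction = -22 − (-39.5) = 17.5 dB; output overshoot = GR / (R − 1) = 17.5 / 5 = 3.5 dB.
Threshold = output − output overshoot = -39.5 − 3.5 = -43 dB.

-43 dB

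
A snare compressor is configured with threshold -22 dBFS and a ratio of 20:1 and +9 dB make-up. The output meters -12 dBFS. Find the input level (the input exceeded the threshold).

-2 dBFS

Remove make-up: -12 − 9 = -21 dBFS.
That's 1 dB above the -22 dBFS threshold.
Undo the ratio: input overshoot = 1 × 20 = 20 dB, giving input = -2 dBFS.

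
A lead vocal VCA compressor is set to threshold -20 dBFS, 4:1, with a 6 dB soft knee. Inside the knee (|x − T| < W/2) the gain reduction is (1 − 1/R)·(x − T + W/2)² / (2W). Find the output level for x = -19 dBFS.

x − T + W/2 = -19 − (-20) + 3 = 4.
GR = (1 − 1/4) × 4² / 12 = 0.75 × 16 / 12 = 1 dB.
Output = -19 − 1 = -20 dBFS.

-20 dBFS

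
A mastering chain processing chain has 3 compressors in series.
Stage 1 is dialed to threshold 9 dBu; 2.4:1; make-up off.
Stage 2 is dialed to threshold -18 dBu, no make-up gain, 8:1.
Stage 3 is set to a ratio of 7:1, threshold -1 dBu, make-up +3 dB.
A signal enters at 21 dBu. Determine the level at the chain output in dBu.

-11 dBu

Stage 1: 21 dBu is 12 dB over 9 dBu; at 2.4:1 that becomes 5 dB over, giving 14 dBu.
Stage 2: 14 dBu is 32 dB over -18 dBu; at 8:1 that becomes 4 dB over, giving -14 dBu.
Stage 3: -14 dBu ≤ -1 dBu, so stage 3 doesn't engage; make-up brings it to -11 dBu.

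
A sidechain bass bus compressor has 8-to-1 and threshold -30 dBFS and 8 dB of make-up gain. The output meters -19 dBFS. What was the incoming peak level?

-6 dBFS

Before make-up, the level was -19 − 8 = -27 dBFS.
That's 3 dB above the -30 dBFS threshold.
Undo the ratio: input overshoot = 3 × 8 = 24 dB, giving input = -6 dBFS.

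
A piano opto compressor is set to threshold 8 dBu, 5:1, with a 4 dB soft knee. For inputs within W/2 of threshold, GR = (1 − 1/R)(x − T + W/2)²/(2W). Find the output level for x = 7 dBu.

6.9 dBu

x − T + W/2 = 7 − 8 + 2 = 1.
GR = (1 − 1/5) × 1² / 8 = 0.8 × 1 / 8 = 0.1 dB.
Output = 7 − 0.1 = 6.9 dBu.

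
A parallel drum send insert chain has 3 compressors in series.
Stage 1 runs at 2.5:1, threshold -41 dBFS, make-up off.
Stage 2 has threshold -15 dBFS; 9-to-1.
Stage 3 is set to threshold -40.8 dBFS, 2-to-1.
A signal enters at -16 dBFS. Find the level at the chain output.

-35.9 dBFS

Stage 1: 25 dB above -41 dBFS, reduced 2.5:1 to 10 dB above → -31 dBFS.
Stage 2: -31 dBFS ≤ -15 dBFS, so stage 2 doesn't engage; output -31 dBFS.
Stage 3: overshoot 9.8 dB → 9.8/2 = 4.9 dB → -35.9 dBFS.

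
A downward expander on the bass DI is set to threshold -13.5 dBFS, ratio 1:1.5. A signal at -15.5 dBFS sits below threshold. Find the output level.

Undershoot = (-13.5) − (-15.5) = 2 dB.
At 1:1.5, that expands to 3 dB under threshold.
Output = -13.5 − 3 = -16.5 dBFS.

-16.5 dBFS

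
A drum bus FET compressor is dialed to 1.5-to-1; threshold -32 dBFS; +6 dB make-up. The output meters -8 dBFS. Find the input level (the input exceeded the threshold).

-5 dBFS

Remove make-up: -8 − 6 = -14 dBFS.
The compressed level sits -14 − (-32) = 18 dB over threshold.
Undo the ratio: input overshoot = 18 × 1.5 = 27 dB, giving input = -5 dBFS.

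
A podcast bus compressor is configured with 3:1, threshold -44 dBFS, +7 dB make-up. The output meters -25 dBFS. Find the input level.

-8 dBFS

Before make-up, the level was -25 − 7 = -32 dBFS.
That's 12 dB above the -44 dBFS threshold.
Undo the ratio: input overshoot = 12 × 3 = 36 dB, giving input = -8 dBFS.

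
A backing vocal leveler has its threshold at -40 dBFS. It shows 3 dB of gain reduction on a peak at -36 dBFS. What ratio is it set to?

4:1

Input overshoot = -36 − (-40) = 4 dB.
Output overshoot = 4 − 3 = 1 dB.
Ratio = input overshoot / output overshoot = 4 / 1 = 4.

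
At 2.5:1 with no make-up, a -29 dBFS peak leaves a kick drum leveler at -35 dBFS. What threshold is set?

Input is 10 dB above T (since output overshoot × R = input overshoot: (-35 − T)·2.5 = -29 − T gives T = -39 dBFS).
Check: -39 + (-29 − (-39))/2.5 = -39 + 4 = -35 dBFS. ✓

-39 dBFS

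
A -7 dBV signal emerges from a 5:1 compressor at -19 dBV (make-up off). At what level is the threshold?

-22 dBV

Input is 15 dB above T (since output overshoot × R = input overshoot: (-19 − T)·5 = -7 − T gives T = -22 dBV).
Check: -22 + (-7 − (-22))/5 = -22 + 3 = -19 dBV. ✓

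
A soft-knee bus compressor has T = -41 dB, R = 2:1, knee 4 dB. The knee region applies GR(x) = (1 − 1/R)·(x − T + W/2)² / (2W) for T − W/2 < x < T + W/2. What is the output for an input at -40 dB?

-40.5625 dB

x − T + W/2 = -40 − (-41) + 2 = 3.
GR = (1 − 1/2) × 3² / 8 = 0.5 × 9 / 8 = 0.5625 dB.
Output = -40 − 0.5625 = -40.5625 dB.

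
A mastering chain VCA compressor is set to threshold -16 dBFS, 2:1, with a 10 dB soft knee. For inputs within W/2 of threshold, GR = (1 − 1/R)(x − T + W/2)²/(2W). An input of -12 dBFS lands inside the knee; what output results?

x − T + W/2 = -12 − (-16) + 5 = 9.
GR = (1 − 1/2) × 9² / 20 = 0.5 × 81 / 20 = 2.025 dB.
Output = -12 − 2.025 = -14.025 dBFS.

-14.025 dBFS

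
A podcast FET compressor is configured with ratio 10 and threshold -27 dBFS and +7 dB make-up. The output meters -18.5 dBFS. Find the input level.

-12 dBFS

Before make-up, the level was -18.5 − 7 = -25.5 dBFS.
That's 1.5 dB above the -27 dBFS threshold.
Before 10:1 compression the overshoot was 1.5 × 10 = 15 dB, so input = -27 + 15 = -12 dBFS.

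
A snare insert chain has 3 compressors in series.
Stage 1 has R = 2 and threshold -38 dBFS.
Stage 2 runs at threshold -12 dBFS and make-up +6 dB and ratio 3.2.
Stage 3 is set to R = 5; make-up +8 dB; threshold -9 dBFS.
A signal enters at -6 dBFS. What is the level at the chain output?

Stage 1: 32 dB above -38 dBFS, reduced 2:1 to 16 dB above → -22 dBFS.
Stage 2: below threshold (-22 ≤ -12); passes unchanged; make-up brings it to -16 dBFS.
Stage 3: below threshold (-16 ≤ -9); passes unchanged; make-up brings it to -8 dBFS.

-8 dBFS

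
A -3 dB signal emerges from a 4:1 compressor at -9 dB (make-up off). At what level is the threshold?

Input is 8 dB above T (since output overshoot × R = input overshoot: (-9 − T)·4 = -3 − T gives T = -11 dB).
Check: -11 + (-3 − (-11))/4 = -11 + 2 = -9 dB. ✓

-11 dB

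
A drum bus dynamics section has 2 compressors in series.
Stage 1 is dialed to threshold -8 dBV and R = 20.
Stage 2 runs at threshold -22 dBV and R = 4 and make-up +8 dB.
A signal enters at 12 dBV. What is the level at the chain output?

Stage 1: 12 dBV is 20 dB over -8 dBV; at 20:1 that becomes 1 dB over, giving -7 dBV.
Stage 2: 15 dB above -22 dBV, reduced 4:1 to 3.75 dB above → -18.25 dBV; +8 dB make-up → -10.25 dBV.

-10.25 dBV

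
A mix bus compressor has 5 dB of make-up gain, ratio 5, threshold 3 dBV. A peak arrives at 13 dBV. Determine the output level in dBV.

10 dBV

The input is 10 dB above the 3 dBV threshold.
The 10 dB excess becomes 2 dB after 5:1 reduction.
Output = 3 + 2 = 5 dBV; make-up adds 5 dB, giving 10 dBV.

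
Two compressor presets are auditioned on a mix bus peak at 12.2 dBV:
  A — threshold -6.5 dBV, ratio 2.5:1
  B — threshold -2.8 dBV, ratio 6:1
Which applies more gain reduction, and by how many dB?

B, by 1.28 dB

A: 18.7 dB over, compressed to 7.48 dB over, so 11.22 dB of GR.
B: 15 dB over, compressed to 2.5 dB over, so 12.5 dB of GR.
Difference: 1.28 dB in favour of B.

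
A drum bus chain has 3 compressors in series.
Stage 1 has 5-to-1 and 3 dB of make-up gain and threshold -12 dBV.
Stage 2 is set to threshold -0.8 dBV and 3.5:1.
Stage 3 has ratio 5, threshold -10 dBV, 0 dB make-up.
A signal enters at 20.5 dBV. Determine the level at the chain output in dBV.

-8.5 dBV

Stage 1: overshoot 32.5 dB → 32.5/5 = 6.5 dB → -5.5 dBV; +3 dB make-up → -2.5 dBV.
Stage 2: -2.5 dBV ≤ -0.8 dBV, so stage 2 doesn't engage; output -2.5 dBV.
Stage 3: overshoot 7.5 dB → 7.5/5 = 1.5 dB → -8.5 dBV.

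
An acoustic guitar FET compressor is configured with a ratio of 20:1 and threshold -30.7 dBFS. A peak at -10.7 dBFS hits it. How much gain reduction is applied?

19 dB

The signal is 20 dB above threshold.
At 20:1, output sits 20/20 = 1 dB above threshold.
GR = overshoot in − overshoot out = 20 − 1 = 19 dB.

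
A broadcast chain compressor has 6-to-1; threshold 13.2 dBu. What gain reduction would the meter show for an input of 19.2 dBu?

5 dB

19.2 dBu exceeds the threshold by 6 dB.
After 6:1 compression the overshoot becomes 6/6 = 1 dB.
So the signal is attenuated by 6 − 1 = 5 dB.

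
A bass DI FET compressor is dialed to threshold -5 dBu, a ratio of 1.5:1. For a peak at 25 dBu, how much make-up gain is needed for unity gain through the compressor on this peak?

The peak compresses to -5 + 30/1.5 = 15 dBu.
To reach 25 dBu requires 25 − 15 = 10 dB of make-up.

10 dB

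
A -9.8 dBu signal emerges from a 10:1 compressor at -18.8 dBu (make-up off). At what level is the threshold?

-19.8 dBu

Input is 10 dB above T (since output overshoot × R = input overshoot: (-18.8 − T)·10 = -9.8 − T gives T = -19.8 dBu).
Check: -19.8 + (-9.8 − (-19.8))/10 = -19.8 + 1 = -18.8 dBu. ✓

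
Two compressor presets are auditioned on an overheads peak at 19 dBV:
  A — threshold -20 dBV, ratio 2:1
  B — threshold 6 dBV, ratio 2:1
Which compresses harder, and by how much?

A, by 13 dB

A: overshoot 39 dB → output overshoot 19.5 dB → GR 19.5 dB.
B: overshoot 13 dB → output overshoot 6.5 dB → GR 6.5 dB.
Difference: 13 dB in favour of A.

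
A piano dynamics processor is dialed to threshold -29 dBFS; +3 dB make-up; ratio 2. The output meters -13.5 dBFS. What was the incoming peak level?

Before make-up, the level was -13.5 − 3 = -16.5 dBFS.
Post-compression overshoot = -16.5 − (-29) = 12.5 dB.
Input overshoot = R × output overshoot = 25 dB → input = -29 + 25 = -4 dBFS.

-4 dBFS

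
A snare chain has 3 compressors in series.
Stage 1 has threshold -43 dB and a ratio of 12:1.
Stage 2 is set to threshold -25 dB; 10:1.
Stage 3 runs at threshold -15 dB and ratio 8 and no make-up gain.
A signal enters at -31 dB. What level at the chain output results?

Stage 1: -31 dB is 12 dB over -43 dB; at 12:1 that becomes 1 dB over, giving -42 dB.
Stage 2: -42 dB is at or below the -25 dB threshold — no compression; output -42 dB.
Stage 3: -42 dB ≤ -15 dB, so stage 3 doesn't engage; output -42 dB.

-42 dB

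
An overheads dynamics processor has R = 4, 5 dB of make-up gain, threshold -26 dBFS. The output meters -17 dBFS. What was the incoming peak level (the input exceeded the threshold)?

-10 dBFS

Remove make-up: -17 − 5 = -22 dBFS.
Post-compression overshoot = -22 − (-26) = 4 dB.
Undo the ratio: input overshoot = 4 × 4 = 16 dB, giving input = -10 dBFS.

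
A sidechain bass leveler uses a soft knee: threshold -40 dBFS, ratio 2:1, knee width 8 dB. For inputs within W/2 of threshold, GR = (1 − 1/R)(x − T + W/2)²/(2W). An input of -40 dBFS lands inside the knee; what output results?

-40.5 dBFS

x − T + W/2 = -40 − (-40) + 4 = 4.
GR = (1 − 1/2) × 4² / 16 = 0.5 × 16 / 16 = 0.5 dB.
Output = -40 − 0.5 = -40.5 dBFS.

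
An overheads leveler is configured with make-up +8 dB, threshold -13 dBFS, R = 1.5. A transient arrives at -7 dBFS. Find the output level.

-1 dBFS

The input is 6 dB above the -13 dBFS threshold.
At 1.5:1 the overshoot is divided by 1.5, leaving 4 dB above threshold.
Output = -13 + 4 = -9 dBFS; make-up adds 8 dB, giving -1 dBFS.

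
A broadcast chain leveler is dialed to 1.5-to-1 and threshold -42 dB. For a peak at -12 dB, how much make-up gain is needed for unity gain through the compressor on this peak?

10 dB

The peak compresses to -42 + 30/1.5 = -22 dB.
To reach -12 dB requires -12 − (-22) = 10 dB of make-up.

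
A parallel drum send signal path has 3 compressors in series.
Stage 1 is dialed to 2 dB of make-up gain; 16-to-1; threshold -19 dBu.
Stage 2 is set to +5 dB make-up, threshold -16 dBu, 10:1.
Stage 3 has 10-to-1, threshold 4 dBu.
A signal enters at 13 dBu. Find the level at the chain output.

-10.9 dBu

Stage 1: overshoot 32 dB → 32/16 = 2 dB → -17 dBu; +2 dB make-up → -15 dBu.
Stage 2: -15 dBu is 1 dB over -16 dBu; at 10:1 that becomes 0.1 dB over, giving -15.9 dBu; +5 dB make-up → -10.9 dBu.
Stage 3: -10.9 dBu ≤ 4 dBu, so stage 3 doesn't engage; output -10.9 dBu.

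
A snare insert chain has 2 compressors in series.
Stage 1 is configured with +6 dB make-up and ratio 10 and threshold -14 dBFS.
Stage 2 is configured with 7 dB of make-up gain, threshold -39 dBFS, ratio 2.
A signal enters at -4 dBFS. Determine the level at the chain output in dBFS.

Stage 1: -4 dBFS is 10 dB over -14 dBFS; at 10:1 that becomes 1 dB over, giving -13 dBFS; +6 dB make-up → -7 dBFS.
Stage 2: -7 dBFS is 32 dB over -39 dBFS; at 2:1 that becomes 16 dB over, giving -23 dBFS; +7 dB make-up → -16 dBFS.

-16 dBFS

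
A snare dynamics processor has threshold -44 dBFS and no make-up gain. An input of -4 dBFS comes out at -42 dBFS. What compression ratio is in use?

20:1

Input overshoot = -4 − (-44) = 40 dB; output overshoot = -42 − (-44) = 2 dB.
Ratio = 40 / 2 = 20.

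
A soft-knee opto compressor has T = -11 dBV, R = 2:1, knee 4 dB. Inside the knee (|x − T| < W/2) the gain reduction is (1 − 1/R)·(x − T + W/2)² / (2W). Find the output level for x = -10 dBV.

x − T + W/2 = -10 − (-11) + 2 = 3.
GR = (1 − 1/2) × 3² / 8 = 0.5 × 9 / 8 = 0.5625 dB.
Output = -10 − 0.5625 = -10.5625 dBV.

-10.5625 dBV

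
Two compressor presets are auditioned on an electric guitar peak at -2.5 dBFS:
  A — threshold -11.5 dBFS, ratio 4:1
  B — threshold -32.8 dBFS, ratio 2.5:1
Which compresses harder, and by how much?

B, by 11.43 dB

A: GR = 9 − 9/4 = 6.75 dB.
B: GR = 30.3 − 30.3/2.5 = 18.18 dB.
B applies 11.43 dB more gain reduction.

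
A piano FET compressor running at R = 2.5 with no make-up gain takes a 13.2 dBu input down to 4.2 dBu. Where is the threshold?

-1.8 dBu

Let T be the threshold. Output overshoot = (input overshoot)/R, so 4.2 − T = (13.2 − T)/2.5.
2.5·(4.2 − T) = 13.2 − T → 1.5·T = 10.5 − 13.2 = -2.7.
T = -2.7/1.5 = -1.8 dBu.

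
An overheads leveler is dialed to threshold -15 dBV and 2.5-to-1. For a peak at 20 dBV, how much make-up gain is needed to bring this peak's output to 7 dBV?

The peak compresses to -15 + 35/2.5 = -1 dBV.
To reach 7 dBV requires 7 − (-1) = 8 dB of make-up.

8 dB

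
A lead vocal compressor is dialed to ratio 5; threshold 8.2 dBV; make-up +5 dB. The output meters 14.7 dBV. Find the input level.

15.7 dBV

Stripping the +5 dB make-up gives 9.7 dBV at the gain stage.
Post-compression overshoot = 9.7 − 8.2 = 1.5 dB.
Before 5:1 compression the overshoot was 1.5 × 5 = 7.5 dB, so input = 8.2 + 7.5 = 15.7 dBV.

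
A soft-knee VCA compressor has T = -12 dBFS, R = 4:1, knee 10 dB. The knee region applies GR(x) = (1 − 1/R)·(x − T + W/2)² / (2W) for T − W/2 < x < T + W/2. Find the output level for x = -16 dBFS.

x − T + W/2 = -16 − (-12) + 5 = 1.
GR = (1 − 1/4) × 1² / 20 = 0.75 × 1 / 20 = 0.0375 dB.
Output = -16 − 0.0375 = -16.0375 dBFS.

-16.0375 dBFS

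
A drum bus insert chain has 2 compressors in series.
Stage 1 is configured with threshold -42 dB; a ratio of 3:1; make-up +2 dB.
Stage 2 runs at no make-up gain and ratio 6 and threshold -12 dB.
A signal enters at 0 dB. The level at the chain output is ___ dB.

-26 dB

Stage 1: overshoot 42 dB → 42/3 = 14 dB → -28 dB; +2 dB make-up → -26 dB.
Stage 2: -26 dB ≤ -12 dB, so stage 2 doesn't engage; output -26 dB.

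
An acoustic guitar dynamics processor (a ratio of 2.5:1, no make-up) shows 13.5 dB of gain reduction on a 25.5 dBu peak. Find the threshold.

3 dBu

Let T be the threshold. Output overshoot = (input overshoot)/R, so 12 − T = (25.5 − T)/2.5.
2.5·(12 − T) = 25.5 − T → 1.5·T = 30 − 25.5 = 4.5.
T = 4.5/1.5 = 3 dBu.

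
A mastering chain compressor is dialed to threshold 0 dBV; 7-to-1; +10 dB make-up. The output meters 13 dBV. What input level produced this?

Remove make-up: 13 − 10 = 3 dBV.
That's 3 dB above the 0 dBV threshold.
Before 7:1 compression the overshoot was 3 × 7 = 21 dB, so input = 0 + 21 = 21 dBV.

21 dBV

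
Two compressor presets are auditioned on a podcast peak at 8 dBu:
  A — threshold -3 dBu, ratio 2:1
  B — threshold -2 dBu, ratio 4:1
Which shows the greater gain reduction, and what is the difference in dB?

B, by 2 dB

A: overshoot 11 dB → output overshoot 5.5 dB → GR 5.5 dB.
B: overshoot 10 dB → output overshoot 2.5 dB → GR 7.5 dB.
Difference: 2 dB in favour of B.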